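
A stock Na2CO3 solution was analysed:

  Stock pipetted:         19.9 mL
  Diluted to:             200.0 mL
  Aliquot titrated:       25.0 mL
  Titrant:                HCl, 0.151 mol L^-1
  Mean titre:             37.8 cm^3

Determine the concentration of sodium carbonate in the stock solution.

Na2CO3 + 2 HCl → 2 NaCl + H2O + CO2
n(HCl) = 0.0378 × 0.151 = 5.71 × 10^-3 mol
From the 1:2 ratio, n(Na2CO3) in the aliquot = 1/2 × 5.71 × 10^-3 = 2.85 × 10^-3 mol
[Na2CO3]_dilute = 2.85 × 10^-3 / 0.0250 = 0.114 mol/L
Dilution factor = 200.0 / 19.9 = 10.05
[Na2CO3]_stock = 0.114 × 10.05 = 1.15 mol/L

1.15 mol/L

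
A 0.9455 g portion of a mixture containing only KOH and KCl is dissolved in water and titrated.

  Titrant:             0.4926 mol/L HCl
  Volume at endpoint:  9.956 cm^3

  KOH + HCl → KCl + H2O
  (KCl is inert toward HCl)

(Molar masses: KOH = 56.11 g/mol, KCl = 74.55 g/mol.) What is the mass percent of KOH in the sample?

n(HCl) = 0.009956 × 0.4926 = 4.904 × 10^-3 mol
Let x = n(KOH), y = n(KCl).
Titrant: 1x = 4.904 × 10^-3;  mass: 56.11x + 74.55y = 0.9455
Solving, x = 4.904 × 10^-3 mol, y = 8.992 × 10^-3 mol
mass of KOH = 4.904 × 10^-3 × 56.11 = 0.2752 g
% KOH = 0.2752 / 0.9455 × 100 = 29.10 %

29.10 %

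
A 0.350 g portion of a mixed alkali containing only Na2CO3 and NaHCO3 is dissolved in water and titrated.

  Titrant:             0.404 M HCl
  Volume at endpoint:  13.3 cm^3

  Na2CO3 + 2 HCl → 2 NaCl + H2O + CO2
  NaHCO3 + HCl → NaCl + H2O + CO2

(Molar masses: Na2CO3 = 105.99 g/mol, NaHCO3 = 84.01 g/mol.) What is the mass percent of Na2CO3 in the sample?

n(HCl) = 0.0133 × 0.404 = 5.37 × 10^-3 mol
Let x = n(Na2CO3), y = n(NaHCO3).
Titrant: 2x + 1y = 5.37 × 10^-3;  mass: 105.99x + 84.01y = 0.350
Solving, x = 1.63 × 10^-3 mol, y = 2.10 × 10^-3 mol
mass of Na2CO3 = 1.63 × 10^-3 × 105.99 = 0.173 g
% Na2CO3 = 0.173 / 0.350 × 100 = 49.5 %

49.5 %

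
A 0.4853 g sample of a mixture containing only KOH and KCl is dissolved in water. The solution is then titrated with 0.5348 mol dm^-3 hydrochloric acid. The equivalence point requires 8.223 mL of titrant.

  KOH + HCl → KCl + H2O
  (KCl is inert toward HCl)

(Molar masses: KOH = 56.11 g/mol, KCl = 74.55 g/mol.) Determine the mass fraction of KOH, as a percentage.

50.85 %

n(HCl) = 0.008223 × 0.5348 = 4.398 × 10^-3 mol
Let x = n(KOH), y = n(KCl).
Titrant: 1x = 4.398 × 10^-3;  mass: 56.11x + 74.55y = 0.4853
Solving, x = 4.398 × 10^-3 mol, y = 3.200 × 10^-3 mol
mass of KOH = 4.398 × 10^-3 × 56.11 = 0.2468 g
% KOH = 0.2468 / 0.4853 × 100 = 50.85 %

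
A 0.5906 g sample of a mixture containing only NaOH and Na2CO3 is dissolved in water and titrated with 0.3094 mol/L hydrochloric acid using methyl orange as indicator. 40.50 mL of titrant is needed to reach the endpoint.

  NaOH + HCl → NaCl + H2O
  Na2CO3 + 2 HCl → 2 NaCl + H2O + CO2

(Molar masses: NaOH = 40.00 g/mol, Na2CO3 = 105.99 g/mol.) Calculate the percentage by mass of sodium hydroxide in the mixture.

38.29 %

n(HCl) = 0.04050 × 0.3094 = 0.01253 mol
Let x = n(NaOH), y = n(Na2CO3).
Titrant: 1x + 2y = 0.01253;  mass: 40.00x + 105.99y = 0.5906
Solving, x = 5.653 × 10^-3 mol, y = 3.439 × 10^-3 mol
mass of NaOH = 5.653 × 10^-3 × 40.00 = 0.2261 g
% NaOH = 0.2261 / 0.5906 × 100 = 38.29 %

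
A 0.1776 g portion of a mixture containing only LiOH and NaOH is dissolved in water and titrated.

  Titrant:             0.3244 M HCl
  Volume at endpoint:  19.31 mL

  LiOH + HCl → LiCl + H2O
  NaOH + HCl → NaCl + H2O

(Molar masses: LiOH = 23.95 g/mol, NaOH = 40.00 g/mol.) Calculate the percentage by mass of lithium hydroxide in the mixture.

n(HCl) = 0.01931 × 0.3244 = 6.264 × 10^-3 mol
Let x = n(LiOH), y = n(NaOH).
Titrant: 1x + 1y = 6.264 × 10^-3;  mass: 23.95x + 40.00y = 0.1776
Solving, x = 4.546 × 10^-3 mol, y = 1.718 × 10^-3 mol
mass of LiOH = 4.546 × 10^-3 × 23.95 = 0.1089 g
% LiOH = 0.1089 / 0.1776 × 100 = 61.31 %

61.31 %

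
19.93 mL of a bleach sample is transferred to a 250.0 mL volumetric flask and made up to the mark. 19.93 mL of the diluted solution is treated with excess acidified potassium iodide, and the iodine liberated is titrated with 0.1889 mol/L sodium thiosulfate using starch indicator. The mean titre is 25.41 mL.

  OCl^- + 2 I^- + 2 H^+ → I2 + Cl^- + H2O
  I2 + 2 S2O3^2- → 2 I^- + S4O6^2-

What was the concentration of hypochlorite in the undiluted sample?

n(S2O3^2-) = 0.02541 × 0.1889 = 4.800 × 10^-3 mol
n(I2) = n(S2O3^2-)/2 = 2.400 × 10^-3 mol
n(OCl^-) in the aliquot = 2.400 × 10^-3 mol (1:1 ratio)
[OCl^-]_dilute = 2.400 × 10^-3 / 0.01993 = 0.1204 mol/L
[OCl^-]_original = 0.1204 × 250.0/19.93 = 1.511 mol/L

1.511 mol/L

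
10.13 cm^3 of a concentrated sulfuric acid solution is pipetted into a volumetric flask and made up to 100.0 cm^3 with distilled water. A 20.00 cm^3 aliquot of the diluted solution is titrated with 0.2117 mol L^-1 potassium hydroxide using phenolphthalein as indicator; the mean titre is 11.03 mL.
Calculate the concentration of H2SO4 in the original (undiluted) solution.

H2SO4 + 2 KOH → K2SO4 + 2 H2O
n(KOH) = 0.01103 × 0.2117 = 2.335 × 10^-3 mol
From the 1:2 ratio, n(H2SO4) in the aliquot = 1/2 × 2.335 × 10^-3 = 1.168 × 10^-3 mol
[H2SO4]_dilute = 1.168 × 10^-3 / 0.02000 = 0.05838 mol/L
Dilution factor = 100.0 / 10.13 = 9.872
[H2SO4]_stock = 0.05838 × 9.872 = 0.5763 mol/L

0.5763 mol/L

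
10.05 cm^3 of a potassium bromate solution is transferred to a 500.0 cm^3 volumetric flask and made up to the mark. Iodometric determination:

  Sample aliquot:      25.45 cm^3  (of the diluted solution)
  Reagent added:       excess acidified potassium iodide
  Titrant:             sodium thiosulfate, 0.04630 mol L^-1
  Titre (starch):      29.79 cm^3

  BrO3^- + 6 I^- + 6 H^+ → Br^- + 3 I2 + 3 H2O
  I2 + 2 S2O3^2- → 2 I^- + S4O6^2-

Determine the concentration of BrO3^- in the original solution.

0.4494 mol/L

n(S2O3^2-) = 0.02979 × 0.04630 = 1.379 × 10^-3 mol
n(I2) = n(S2O3^2-)/2 = 6.896 × 10^-4 mol
From the 1:3 ratio, n(BrO3^-) in the aliquot = 1/3 × 6.896 × 10^-4 = 2.299 × 10^-4 mol
[BrO3^-]_dilute = 2.299 × 10^-4 / 0.02545 = 0.009033 mol/L
[BrO3^-]_original = 0.009033 × 500.0/10.05 = 0.4494 mol/L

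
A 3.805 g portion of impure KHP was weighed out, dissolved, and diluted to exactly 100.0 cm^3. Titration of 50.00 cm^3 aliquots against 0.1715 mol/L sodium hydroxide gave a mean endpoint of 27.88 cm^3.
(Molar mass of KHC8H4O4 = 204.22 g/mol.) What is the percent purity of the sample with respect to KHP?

51.33 %

KHC8H4O4 + NaOH → KNaC8H4O4 + H2O
n(NaOH) per titration = 0.02788 × 0.1715 = 4.781 × 10^-3 mol
n(KHC8H4O4) in each aliquot = 4.781 × 10^-3 mol (1:1 ratio)
n(KHC8H4O4) in the whole flask = 4.781 × 10^-3 × 100.0/50.00 = 9.563 × 10^-3 mol
mass of KHC8H4O4 = 9.563 × 10^-3 × 204.22 = 1.953 g
% KHC8H4O4 = 1.953 / 3.805 × 100 = 51.33 %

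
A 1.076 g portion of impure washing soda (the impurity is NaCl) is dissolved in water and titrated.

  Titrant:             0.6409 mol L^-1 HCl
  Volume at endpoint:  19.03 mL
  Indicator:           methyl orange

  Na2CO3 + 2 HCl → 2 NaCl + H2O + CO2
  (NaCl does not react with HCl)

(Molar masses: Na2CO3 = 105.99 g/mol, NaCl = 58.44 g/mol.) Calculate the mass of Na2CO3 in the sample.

n(HCl) = 0.01903 × 0.6409 = 0.01220 mol
Let x = n(Na2CO3), y = n(NaCl).
Titrant: 2x = 0.01220;  mass: 105.99x + 58.44y = 1.076
Solving, x = 6.098 × 10^-3 mol, y = 7.352 × 10^-3 mol
mass of Na2CO3 = 6.098 × 10^-3 × 105.99 = 0.6463 g

0.6463 g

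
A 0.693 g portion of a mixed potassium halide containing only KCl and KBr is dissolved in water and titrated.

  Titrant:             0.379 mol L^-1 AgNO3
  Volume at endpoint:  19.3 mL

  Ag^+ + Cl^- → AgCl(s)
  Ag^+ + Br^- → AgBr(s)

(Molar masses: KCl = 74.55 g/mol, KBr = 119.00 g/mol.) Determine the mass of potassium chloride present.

0.298 g

n(AgNO3) = 0.0193 × 0.379 = 7.31 × 10^-3 mol
Let x = n(KCl), y = n(KBr).
Titrant: 1x + 1y = 7.31 × 10^-3;  mass: 74.55x + 119.00y = 0.693
Solving, x = 3.99 × 10^-3 mol, y = 3.32 × 10^-3 mol
mass of KCl = 3.99 × 10^-3 × 74.55 = 0.298 g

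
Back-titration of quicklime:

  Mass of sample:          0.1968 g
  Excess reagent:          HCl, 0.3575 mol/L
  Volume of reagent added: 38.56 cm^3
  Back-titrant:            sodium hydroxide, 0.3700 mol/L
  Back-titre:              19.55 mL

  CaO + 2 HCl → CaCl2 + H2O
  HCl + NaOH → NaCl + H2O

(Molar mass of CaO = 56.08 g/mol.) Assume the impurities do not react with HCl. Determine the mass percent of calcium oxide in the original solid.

n(HCl) added = 0.03856 × 0.3575 = 0.01379 mol
n(NaOH) used in back-titration = 0.01955 × 0.3700 = 7.234 × 10^-3 mol
n(HCl) left over = 7.234 × 10^-3 mol (1:1 ratio)
n(HCl) consumed by analyte = 0.01379 − 7.234 × 10^-3 = 6.552 × 10^-3 mol
From the 1:2 ratio, n(CaO) = 1/2 × 6.552 × 10^-3 = 3.276 × 10^-3 mol
mass of CaO = 3.276 × 10^-3 × 56.08 = 0.1837 g
% CaO = 0.1837 / 0.1968 × 100 = 93.35 %

93.35 %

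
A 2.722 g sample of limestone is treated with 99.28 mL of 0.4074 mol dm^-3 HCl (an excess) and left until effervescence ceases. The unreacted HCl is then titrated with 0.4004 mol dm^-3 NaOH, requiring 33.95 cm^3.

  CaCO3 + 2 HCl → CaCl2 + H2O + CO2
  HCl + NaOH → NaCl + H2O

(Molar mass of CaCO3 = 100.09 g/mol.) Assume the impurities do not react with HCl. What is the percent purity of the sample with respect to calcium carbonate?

n(HCl) added = 0.09928 × 0.4074 = 0.04045 mol
n(NaOH) used in back-titration = 0.03395 × 0.4004 = 0.01359 mol
n(HCl) left over = 0.01359 mol (1:1 ratio)
n(HCl) consumed by analyte = 0.04045 − 0.01359 = 0.02685 mol
From the 1:2 ratio, n(CaCO3) = 1/2 × 0.02685 = 0.01343 mol
mass of CaCO3 = 0.01343 × 100.09 = 1.344 g
% CaCO3 = 1.344 / 2.722 × 100 = 49.37 %

49.37 %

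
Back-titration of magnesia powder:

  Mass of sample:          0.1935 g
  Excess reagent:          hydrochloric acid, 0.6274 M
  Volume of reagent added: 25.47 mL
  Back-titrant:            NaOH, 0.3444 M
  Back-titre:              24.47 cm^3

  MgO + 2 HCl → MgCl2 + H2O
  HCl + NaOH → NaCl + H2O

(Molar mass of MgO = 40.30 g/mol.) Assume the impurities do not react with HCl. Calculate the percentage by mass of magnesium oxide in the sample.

78.65 %

n(HCl) added = 0.02547 × 0.6274 = 0.01598 mol
n(NaOH) used in back-titration = 0.02447 × 0.3444 = 8.427 × 10^-3 mol
n(HCl) left over = 8.427 × 10^-3 mol (1:1 ratio)
n(HCl) consumed by analyte = 0.01598 − 8.427 × 10^-3 = 7.552 × 10^-3 mol
From the 1:2 ratio, n(MgO) = 1/2 × 7.552 × 10^-3 = 3.776 × 10^-3 mol
mass of MgO = 3.776 × 10^-3 × 40.30 = 0.1522 g
% MgO = 0.1522 / 0.1935 × 100 = 78.65 %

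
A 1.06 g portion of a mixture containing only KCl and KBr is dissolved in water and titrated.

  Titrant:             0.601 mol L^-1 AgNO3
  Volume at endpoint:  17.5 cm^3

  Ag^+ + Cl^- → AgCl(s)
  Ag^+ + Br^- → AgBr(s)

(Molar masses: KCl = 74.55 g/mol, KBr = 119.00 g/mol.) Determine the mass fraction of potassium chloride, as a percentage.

30.3 %

n(AgNO3) = 0.0175 × 0.601 = 0.0105 mol
Let x = n(KCl), y = n(KBr).
Titrant: 1x + 1y = 0.0105;  mass: 74.55x + 119.00y = 1.06
Solving, x = 4.31 × 10^-3 mol, y = 6.21 × 10^-3 mol
mass of KCl = 4.31 × 10^-3 × 74.55 = 0.321 g
% KCl = 0.321 / 1.06 × 100 = 30.3 %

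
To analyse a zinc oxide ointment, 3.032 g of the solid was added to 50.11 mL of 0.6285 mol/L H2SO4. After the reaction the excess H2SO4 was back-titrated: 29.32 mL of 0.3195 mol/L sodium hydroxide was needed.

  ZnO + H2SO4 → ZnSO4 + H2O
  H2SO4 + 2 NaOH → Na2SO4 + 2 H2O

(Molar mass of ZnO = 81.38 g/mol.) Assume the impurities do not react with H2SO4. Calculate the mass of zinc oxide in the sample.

2.182 g

n(H2SO4) added = 0.05011 × 0.6285 = 0.03149 mol
n(NaOH) used in back-titration = 0.02932 × 0.3195 = 9.368 × 10^-3 mol
From the 1:2 ratio, n(H2SO4) left over = 1/2 × 9.368 × 10^-3 = 4.684 × 10^-3 mol
n(H2SO4) consumed by analyte = 0.03149 − 4.684 × 10^-3 = 0.02681 mol
n(ZnO) = 0.02681 mol (1:1 ratio)
mass of ZnO = 0.02681 × 81.38 = 2.182 g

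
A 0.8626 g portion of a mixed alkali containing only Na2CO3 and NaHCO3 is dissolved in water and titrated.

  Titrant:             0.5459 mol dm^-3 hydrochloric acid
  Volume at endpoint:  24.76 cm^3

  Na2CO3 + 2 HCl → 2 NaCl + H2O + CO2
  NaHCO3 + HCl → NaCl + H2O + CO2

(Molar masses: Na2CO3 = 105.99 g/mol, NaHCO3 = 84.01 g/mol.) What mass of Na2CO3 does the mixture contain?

0.4663 g

n(HCl) = 0.02476 × 0.5459 = 0.01352 mol
Let x = n(Na2CO3), y = n(NaHCO3).
Titrant: 2x + 1y = 0.01352;  mass: 105.99x + 84.01y = 0.8626
Solving, x = 4.400 × 10^-3 mol, y = 4.717 × 10^-3 mol
mass of Na2CO3 = 4.400 × 10^-3 × 105.99 = 0.4663 g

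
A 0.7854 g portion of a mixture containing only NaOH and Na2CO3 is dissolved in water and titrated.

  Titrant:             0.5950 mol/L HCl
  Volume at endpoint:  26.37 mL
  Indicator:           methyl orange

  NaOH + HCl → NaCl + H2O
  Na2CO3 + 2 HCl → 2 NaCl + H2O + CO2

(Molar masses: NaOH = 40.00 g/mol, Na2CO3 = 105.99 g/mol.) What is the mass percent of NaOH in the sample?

n(HCl) = 0.02637 × 0.5950 = 0.01569 mol
Let x = n(NaOH), y = n(Na2CO3).
Titrant: 1x + 2y = 0.01569;  mass: 40.00x + 105.99y = 0.7854
Solving, x = 3.547 × 10^-3 mol, y = 6.071 × 10^-3 mol
mass of NaOH = 3.547 × 10^-3 × 40.00 = 0.1419 g
% NaOH = 0.1419 / 0.7854 × 100 = 18.07 %

18.07 %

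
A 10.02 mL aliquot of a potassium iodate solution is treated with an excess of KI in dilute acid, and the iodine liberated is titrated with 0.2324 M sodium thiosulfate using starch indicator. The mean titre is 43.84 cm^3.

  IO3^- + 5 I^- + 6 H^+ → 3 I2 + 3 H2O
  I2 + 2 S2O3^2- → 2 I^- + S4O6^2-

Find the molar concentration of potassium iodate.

n(S2O3^2-) = 0.04384 × 0.2324 = 0.01019 mol
n(I2) = n(S2O3^2-)/2 = 5.094 × 10^-3 mol
From the 1:3 ratio, n(IO3^-) in the aliquot = 1/3 × 5.094 × 10^-3 = 1.698 × 10^-3 mol
[IO3^-] = 1.698 × 10^-3 / 0.01002 = 0.1695 mol/L

0.1695 M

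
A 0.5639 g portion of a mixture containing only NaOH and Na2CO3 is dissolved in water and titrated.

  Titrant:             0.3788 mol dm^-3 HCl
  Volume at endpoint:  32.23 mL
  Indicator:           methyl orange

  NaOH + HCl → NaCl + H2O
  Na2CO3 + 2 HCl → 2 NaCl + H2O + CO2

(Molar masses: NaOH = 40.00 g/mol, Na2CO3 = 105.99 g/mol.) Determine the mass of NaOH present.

n(HCl) = 0.03223 × 0.3788 = 0.01221 mol
Let x = n(NaOH), y = n(Na2CO3).
Titrant: 1x + 2y = 0.01221;  mass: 40.00x + 105.99y = 0.5639
Solving, x = 6.395 × 10^-3 mol, y = 2.907 × 10^-3 mol
mass of NaOH = 6.395 × 10^-3 × 40.00 = 0.2558 g

0.2558 g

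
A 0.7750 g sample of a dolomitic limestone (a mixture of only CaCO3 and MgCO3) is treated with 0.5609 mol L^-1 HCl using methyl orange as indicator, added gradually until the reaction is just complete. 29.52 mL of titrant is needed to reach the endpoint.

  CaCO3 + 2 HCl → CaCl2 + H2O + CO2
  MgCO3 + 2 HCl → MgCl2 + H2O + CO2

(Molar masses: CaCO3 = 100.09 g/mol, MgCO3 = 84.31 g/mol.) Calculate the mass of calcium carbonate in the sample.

n(HCl) = 0.02952 × 0.5609 = 0.01656 mol
Let x = n(CaCO3), y = n(MgCO3).
Titrant: 2x + 2y = 0.01656;  mass: 100.09x + 84.31y = 0.7750
Solving, x = 4.880 × 10^-3 mol, y = 3.399 × 10^-3 mol
mass of CaCO3 = 4.880 × 10^-3 × 100.09 = 0.4884 g

0.4884 g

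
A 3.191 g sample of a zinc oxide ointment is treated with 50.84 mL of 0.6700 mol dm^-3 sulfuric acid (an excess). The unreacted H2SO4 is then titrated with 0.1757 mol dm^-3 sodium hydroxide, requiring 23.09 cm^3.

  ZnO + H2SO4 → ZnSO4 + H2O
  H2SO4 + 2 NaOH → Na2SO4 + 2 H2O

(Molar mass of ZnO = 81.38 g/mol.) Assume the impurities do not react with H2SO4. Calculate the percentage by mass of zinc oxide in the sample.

81.70 %

n(H2SO4) added = 0.05084 × 0.6700 = 0.03406 mol
n(NaOH) used in back-titration = 0.02309 × 0.1757 = 4.057 × 10^-3 mol
From the 1:2 ratio, n(H2SO4) left over = 1/2 × 4.057 × 10^-3 = 2.028 × 10^-3 mol
n(H2SO4) consumed by analyte = 0.03406 − 2.028 × 10^-3 = 0.03203 mol
n(ZnO) = 0.03203 mol (1:1 ratio)
mass of ZnO = 0.03203 × 81.38 = 2.607 g
% ZnO = 2.607 / 3.191 × 100 = 81.70 %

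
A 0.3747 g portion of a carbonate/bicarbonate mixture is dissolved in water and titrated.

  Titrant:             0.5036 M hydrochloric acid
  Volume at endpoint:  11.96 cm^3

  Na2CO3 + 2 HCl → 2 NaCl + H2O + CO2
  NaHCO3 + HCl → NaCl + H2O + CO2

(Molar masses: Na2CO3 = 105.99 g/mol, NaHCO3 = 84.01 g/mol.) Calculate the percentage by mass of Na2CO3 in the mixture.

59.87 %

n(HCl) = 0.01196 × 0.5036 = 6.023 × 10^-3 mol
Let x = n(Na2CO3), y = n(NaHCO3).
Titrant: 2x + 1y = 6.023 × 10^-3;  mass: 105.99x + 84.01y = 0.3747
Solving, x = 2.117 × 10^-3 mol, y = 1.790 × 10^-3 mol
mass of Na2CO3 = 2.117 × 10^-3 × 105.99 = 0.2243 g
% Na2CO3 = 0.2243 / 0.3747 × 100 = 59.87 %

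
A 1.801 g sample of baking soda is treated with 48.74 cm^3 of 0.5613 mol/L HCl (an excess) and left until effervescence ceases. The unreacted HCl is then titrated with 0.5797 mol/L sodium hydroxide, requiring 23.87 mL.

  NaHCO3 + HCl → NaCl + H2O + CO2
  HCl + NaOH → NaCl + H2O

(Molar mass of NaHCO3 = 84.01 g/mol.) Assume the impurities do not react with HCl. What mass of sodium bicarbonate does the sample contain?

1.136 g

n(HCl) added = 0.04874 × 0.5613 = 0.02736 mol
n(NaOH) used in back-titration = 0.02387 × 0.5797 = 0.01384 mol
n(HCl) left over = 0.01384 mol (1:1 ratio)
n(HCl) consumed by analyte = 0.02736 − 0.01384 = 0.01352 mol
n(NaHCO3) = 0.01352 mol (1:1 ratio)
mass of NaHCO3 = 0.01352 × 84.01 = 1.136 g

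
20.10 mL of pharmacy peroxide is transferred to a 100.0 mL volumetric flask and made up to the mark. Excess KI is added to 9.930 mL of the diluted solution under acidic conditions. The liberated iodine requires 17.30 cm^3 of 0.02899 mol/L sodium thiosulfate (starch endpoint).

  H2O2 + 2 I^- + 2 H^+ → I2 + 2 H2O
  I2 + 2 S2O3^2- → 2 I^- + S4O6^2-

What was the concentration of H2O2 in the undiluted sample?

0.1256 mol/L

n(S2O3^2-) = 0.01730 × 0.02899 = 5.015 × 10^-4 mol
n(I2) = n(S2O3^2-)/2 = 2.508 × 10^-4 mol
n(H2O2) in the aliquot = 2.508 × 10^-4 mol (1:1 ratio)
[H2O2]_dilute = 2.508 × 10^-4 / 0.009930 = 0.02525 mol/L
[H2O2]_original = 0.02525 × 100.0/20.10 = 0.1256 mol/L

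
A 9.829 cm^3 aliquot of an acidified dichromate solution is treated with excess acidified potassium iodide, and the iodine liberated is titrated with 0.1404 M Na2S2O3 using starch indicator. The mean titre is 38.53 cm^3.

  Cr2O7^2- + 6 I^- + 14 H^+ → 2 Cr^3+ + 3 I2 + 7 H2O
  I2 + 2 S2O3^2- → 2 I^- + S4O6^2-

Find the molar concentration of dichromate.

0.09173 M

n(S2O3^2-) = 0.03853 × 0.1404 = 5.410 × 10^-3 mol
n(I2) = n(S2O3^2-)/2 = 2.705 × 10^-3 mol
From the 1:3 ratio, n(Cr2O7^2-) in the aliquot = 1/3 × 2.705 × 10^-3 = 9.016 × 10^-4 mol
[Cr2O7^2-] = 9.016 × 10^-4 / 0.009829 = 0.09173 mol/L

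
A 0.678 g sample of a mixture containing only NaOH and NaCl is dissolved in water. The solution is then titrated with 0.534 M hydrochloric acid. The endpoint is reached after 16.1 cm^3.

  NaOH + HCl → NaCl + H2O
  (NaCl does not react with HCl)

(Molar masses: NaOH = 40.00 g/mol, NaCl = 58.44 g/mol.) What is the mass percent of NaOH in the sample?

50.7 %

n(HCl) = 0.0161 × 0.534 = 8.60 × 10^-3 mol
Let x = n(NaOH), y = n(NaCl).
Titrant: 1x = 8.60 × 10^-3;  mass: 40.00x + 58.44y = 0.678
Solving, x = 8.60 × 10^-3 mol, y = 5.72 × 10^-3 mol
mass of NaOH = 8.60 × 10^-3 × 40.00 = 0.344 g
% NaOH = 0.344 / 0.678 × 100 = 50.7 %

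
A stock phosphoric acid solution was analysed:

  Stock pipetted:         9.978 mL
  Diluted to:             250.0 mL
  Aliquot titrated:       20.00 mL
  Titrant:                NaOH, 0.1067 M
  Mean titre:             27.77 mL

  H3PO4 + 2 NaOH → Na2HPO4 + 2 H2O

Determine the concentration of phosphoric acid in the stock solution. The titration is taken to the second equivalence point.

n(NaOH) = 0.02777 × 0.1067 = 2.963 × 10^-3 mol
From the 1:2 ratio, n(H3PO4) in the aliquot = 1/2 × 2.963 × 10^-3 = 1.482 × 10^-3 mol
[H3PO4]_dilute = 1.482 × 10^-3 / 0.02000 = 0.07408 mol/L
Dilution factor = 250.0 / 9.978 = 25.06
[H3PO4]_stock = 0.07408 × 25.06 = 1.856 mol/L

1.856 M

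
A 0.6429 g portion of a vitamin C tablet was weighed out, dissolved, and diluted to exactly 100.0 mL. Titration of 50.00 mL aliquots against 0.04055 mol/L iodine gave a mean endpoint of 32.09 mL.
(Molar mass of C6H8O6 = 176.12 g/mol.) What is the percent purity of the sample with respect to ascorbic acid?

71.29 %

C6H8O6 + I2 → C6H6O6 + 2 HI
n(I2) per titration = 0.03209 × 0.04055 = 1.301 × 10^-3 mol
n(C6H8O6) in each aliquot = 1.301 × 10^-3 mol (1:1 ratio)
n(C6H8O6) in the whole flask = 1.301 × 10^-3 × 100.0/50.00 = 2.602 × 10^-3 mol
mass of C6H8O6 = 2.602 × 10^-3 × 176.12 = 0.4584 g
% C6H8O6 = 0.4584 / 0.6429 × 100 = 71.29 %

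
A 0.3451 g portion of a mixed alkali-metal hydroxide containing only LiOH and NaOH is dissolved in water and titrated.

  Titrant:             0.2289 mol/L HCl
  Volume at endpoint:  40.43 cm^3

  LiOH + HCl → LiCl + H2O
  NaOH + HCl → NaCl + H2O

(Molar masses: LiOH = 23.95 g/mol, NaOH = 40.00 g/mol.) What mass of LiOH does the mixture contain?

n(HCl) = 0.04043 × 0.2289 = 9.254 × 10^-3 mol
Let x = n(LiOH), y = n(NaOH).
Titrant: 1x + 1y = 9.254 × 10^-3;  mass: 23.95x + 40.00y = 0.3451
Solving, x = 1.562 × 10^-3 mol, y = 7.692 × 10^-3 mol
mass of LiOH = 1.562 × 10^-3 × 23.95 = 0.03742 g

0.03742 g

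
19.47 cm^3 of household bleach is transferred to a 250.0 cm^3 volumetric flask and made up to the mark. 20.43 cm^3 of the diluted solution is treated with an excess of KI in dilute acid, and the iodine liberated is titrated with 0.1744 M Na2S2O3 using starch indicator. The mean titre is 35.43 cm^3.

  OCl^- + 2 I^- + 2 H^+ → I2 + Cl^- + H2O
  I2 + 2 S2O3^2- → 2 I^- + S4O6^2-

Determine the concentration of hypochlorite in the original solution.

1.942 M

n(S2O3^2-) = 0.03543 × 0.1744 = 6.179 × 10^-3 mol
n(I2) = n(S2O3^2-)/2 = 3.089 × 10^-3 mol
n(OCl^-) in the aliquot = 3.089 × 10^-3 mol (1:1 ratio)
[OCl^-]_dilute = 3.089 × 10^-3 / 0.02043 = 0.1512 mol/L
[OCl^-]_original = 0.1512 × 250.0/19.47 = 1.942 mol/L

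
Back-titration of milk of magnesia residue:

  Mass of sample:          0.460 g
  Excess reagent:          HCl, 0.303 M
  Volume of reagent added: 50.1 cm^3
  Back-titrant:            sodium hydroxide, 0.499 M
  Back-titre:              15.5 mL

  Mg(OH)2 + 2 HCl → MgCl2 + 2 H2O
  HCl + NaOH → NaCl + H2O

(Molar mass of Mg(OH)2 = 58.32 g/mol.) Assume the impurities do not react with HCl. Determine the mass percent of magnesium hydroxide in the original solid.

n(HCl) added = 0.0501 × 0.303 = 0.0152 mol
n(NaOH) used in back-titration = 0.0155 × 0.499 = 7.73 × 10^-3 mol
n(HCl) left over = 7.73 × 10^-3 mol (1:1 ratio)
n(HCl) consumed by analyte = 0.0152 − 7.73 × 10^-3 = 7.45 × 10^-3 mol
From the 1:2 ratio, n(Mg(OH)2) = 1/2 × 7.45 × 10^-3 = 3.72 × 10^-3 mol
mass of Mg(OH)2 = 3.72 × 10^-3 × 58.32 = 0.217 g
% Mg(OH)2 = 0.217 / 0.460 × 100 = 47.2 %

47.2 %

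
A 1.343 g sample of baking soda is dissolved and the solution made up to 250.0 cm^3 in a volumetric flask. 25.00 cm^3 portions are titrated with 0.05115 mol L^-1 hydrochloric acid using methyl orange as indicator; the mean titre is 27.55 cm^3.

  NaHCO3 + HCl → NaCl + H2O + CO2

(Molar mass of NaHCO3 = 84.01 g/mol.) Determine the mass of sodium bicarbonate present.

1.184 g

n(HCl) per titration = 0.02755 × 0.05115 = 1.409 × 10^-3 mol
n(NaHCO3) in each aliquot = 1.409 × 10^-3 mol (1:1 ratio)
n(NaHCO3) in the whole flask = 1.409 × 10^-3 × 250.0/25.00 = 0.01409 mol
mass of NaHCO3 = 0.01409 × 84.01 = 1.184 g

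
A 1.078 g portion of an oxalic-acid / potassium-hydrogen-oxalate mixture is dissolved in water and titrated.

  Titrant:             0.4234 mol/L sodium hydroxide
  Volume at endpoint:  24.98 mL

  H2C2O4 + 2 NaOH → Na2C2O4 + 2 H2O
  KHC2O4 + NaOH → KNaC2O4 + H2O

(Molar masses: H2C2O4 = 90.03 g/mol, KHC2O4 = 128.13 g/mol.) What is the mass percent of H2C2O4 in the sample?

n(NaOH) = 0.02498 × 0.4234 = 0.01058 mol
Let x = n(H2C2O4), y = n(KHC2O4).
Titrant: 2x + 1y = 0.01058;  mass: 90.03x + 128.13y = 1.078
Solving, x = 1.667 × 10^-3 mol, y = 7.242 × 10^-3 mol
mass of H2C2O4 = 1.667 × 10^-3 × 90.03 = 0.1501 g
% H2C2O4 = 0.1501 / 1.078 × 100 = 13.93 %

13.93 %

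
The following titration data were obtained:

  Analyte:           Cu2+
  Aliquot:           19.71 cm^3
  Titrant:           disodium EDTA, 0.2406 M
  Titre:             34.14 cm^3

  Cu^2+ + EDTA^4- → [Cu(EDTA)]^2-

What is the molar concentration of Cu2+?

n(EDTA) = 0.03414 L × 0.2406 mol/L = 8.214 × 10^-3 mol
n(Cu2+) = 8.214 × 10^-3 mol (1:1 mole ratio)
[Cu2+] = 8.214 × 10^-3 mol / 0.01971 L = 0.4167 mol/L

0.4167 M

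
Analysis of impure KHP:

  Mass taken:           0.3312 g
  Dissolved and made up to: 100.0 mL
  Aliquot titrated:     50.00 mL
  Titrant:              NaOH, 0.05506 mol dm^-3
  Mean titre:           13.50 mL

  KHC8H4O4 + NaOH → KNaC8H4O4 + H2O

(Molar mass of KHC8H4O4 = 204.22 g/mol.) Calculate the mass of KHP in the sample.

0.3036 g

n(NaOH) per titration = 0.01350 × 0.05506 = 7.433 × 10^-4 mol
n(KHC8H4O4) in each aliquot = 7.433 × 10^-4 mol (1:1 ratio)
n(KHC8H4O4) in the whole flask = 7.433 × 10^-4 × 100.0/50.00 = 1.487 × 10^-3 mol
mass of KHC8H4O4 = 1.487 × 10^-3 × 204.22 = 0.3036 g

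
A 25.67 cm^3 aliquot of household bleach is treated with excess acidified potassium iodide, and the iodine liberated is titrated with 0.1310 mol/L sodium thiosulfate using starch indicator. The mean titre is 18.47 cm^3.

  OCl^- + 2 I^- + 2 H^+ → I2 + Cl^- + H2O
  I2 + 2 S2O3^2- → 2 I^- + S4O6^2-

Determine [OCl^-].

n(S2O3^2-) = 0.01847 × 0.1310 = 2.420 × 10^-3 mol
n(I2) = n(S2O3^2-)/2 = 1.210 × 10^-3 mol
n(OCl^-) in the aliquot = 1.210 × 10^-3 mol (1:1 ratio)
[OCl^-] = 1.210 × 10^-3 / 0.02567 = 0.04713 mol/L

0.04713 mol/L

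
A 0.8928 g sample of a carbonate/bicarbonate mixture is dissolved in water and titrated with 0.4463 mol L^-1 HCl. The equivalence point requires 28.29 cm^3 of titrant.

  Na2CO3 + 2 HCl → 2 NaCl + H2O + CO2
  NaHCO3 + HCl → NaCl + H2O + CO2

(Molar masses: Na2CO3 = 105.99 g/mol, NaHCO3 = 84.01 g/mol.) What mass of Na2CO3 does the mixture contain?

0.2869 g

n(HCl) = 0.02829 × 0.4463 = 0.01263 mol
Let x = n(Na2CO3), y = n(NaHCO3).
Titrant: 2x + 1y = 0.01263;  mass: 105.99x + 84.01y = 0.8928
Solving, x = 2.707 × 10^-3 mol, y = 7.212 × 10^-3 mol
mass of Na2CO3 = 2.707 × 10^-3 × 105.99 = 0.2869 g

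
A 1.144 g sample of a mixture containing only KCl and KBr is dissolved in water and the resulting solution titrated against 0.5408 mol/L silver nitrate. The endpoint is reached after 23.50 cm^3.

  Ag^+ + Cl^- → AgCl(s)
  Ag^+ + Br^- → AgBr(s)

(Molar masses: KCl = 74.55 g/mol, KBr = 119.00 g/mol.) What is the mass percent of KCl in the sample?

n(AgNO3) = 0.02350 × 0.5408 = 0.01271 mol
Let x = n(KCl), y = n(KBr).
Titrant: 1x + 1y = 0.01271;  mass: 74.55x + 119.00y = 1.144
Solving, x = 8.287 × 10^-3 mol, y = 4.422 × 10^-3 mol
mass of KCl = 8.287 × 10^-3 × 74.55 = 0.6178 g
% KCl = 0.6178 / 1.144 × 100 = 54.00 %

54.00 %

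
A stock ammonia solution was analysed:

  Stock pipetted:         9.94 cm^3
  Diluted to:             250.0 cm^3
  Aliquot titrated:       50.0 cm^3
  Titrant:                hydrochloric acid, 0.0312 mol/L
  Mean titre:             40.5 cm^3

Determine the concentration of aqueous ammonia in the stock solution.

NH3 + HCl → NH4Cl
n(HCl) = 0.0405 × 0.0312 = 1.26 × 10^-3 mol
n(NH3) in the aliquot = 1.26 × 10^-3 mol (1:1 ratio)
[NH3]_dilute = 1.26 × 10^-3 / 0.0500 = 0.0253 mol/L
Dilution factor = 250.0 / 9.94 = 25.15
[NH3]_stock = 0.0253 × 25.15 = 0.636 mol/L

0.636 mol/L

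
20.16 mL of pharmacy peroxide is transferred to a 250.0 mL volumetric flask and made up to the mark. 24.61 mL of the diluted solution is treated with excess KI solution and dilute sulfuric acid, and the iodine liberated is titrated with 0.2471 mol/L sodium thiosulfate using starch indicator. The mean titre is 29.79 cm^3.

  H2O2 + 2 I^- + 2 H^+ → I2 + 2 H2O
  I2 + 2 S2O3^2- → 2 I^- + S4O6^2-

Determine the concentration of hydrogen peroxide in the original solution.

n(S2O3^2-) = 0.02979 × 0.2471 = 7.361 × 10^-3 mol
n(I2) = n(S2O3^2-)/2 = 3.681 × 10^-3 mol
n(H2O2) in the aliquot = 3.681 × 10^-3 mol (1:1 ratio)
[H2O2]_dilute = 3.681 × 10^-3 / 0.02461 = 0.1496 mol/L
[H2O2]_original = 0.1496 × 250.0/20.16 = 1.855 mol/L

1.855 mol/L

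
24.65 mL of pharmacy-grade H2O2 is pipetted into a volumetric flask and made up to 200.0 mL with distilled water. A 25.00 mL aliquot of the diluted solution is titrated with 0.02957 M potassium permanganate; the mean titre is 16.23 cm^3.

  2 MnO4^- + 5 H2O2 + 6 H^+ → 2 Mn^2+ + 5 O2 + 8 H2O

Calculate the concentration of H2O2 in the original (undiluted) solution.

0.3894 M

n(KMnO4) = 0.01623 × 0.02957 = 4.799 × 10^-4 mol
From the 5:2 ratio, n(H2O2) in the aliquot = 5/2 × 4.799 × 10^-4 = 1.200 × 10^-3 mol
[H2O2]_dilute = 1.200 × 10^-3 / 0.02500 = 0.04799 mol/L
Dilution factor = 200.0 / 24.65 = 8.114
[H2O2]_stock = 0.04799 × 8.114 = 0.3894 mol/L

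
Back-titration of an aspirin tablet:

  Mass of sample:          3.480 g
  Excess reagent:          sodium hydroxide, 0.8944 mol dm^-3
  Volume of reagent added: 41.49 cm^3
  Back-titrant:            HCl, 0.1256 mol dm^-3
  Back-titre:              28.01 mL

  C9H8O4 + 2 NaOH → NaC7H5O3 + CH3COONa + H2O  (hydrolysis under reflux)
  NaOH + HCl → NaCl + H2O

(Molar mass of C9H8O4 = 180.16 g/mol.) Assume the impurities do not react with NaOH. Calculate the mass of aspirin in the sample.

n(NaOH) added = 0.04149 × 0.8944 = 0.03711 mol
n(HCl) used in back-titration = 0.02801 × 0.1256 = 3.518 × 10^-3 mol
n(NaOH) left over = 3.518 × 10^-3 mol (1:1 ratio)
n(NaOH) consumed by analyte = 0.03711 − 3.518 × 10^-3 = 0.03359 mol
From the 1:2 ratio, n(C9H8O4) = 1/2 × 0.03359 = 0.01680 mol
mass of C9H8O4 = 0.01680 × 180.16 = 3.026 g

3.026 g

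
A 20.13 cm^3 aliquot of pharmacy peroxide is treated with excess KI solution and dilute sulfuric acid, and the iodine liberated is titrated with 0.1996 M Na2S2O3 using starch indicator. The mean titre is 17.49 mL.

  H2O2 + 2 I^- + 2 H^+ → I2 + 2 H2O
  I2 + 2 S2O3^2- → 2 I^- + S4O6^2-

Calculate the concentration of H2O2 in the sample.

n(S2O3^2-) = 0.01749 × 0.1996 = 3.491 × 10^-3 mol
n(I2) = n(S2O3^2-)/2 = 1.746 × 10^-3 mol
n(H2O2) in the aliquot = 1.746 × 10^-3 mol (1:1 ratio)
[H2O2] = 1.746 × 10^-3 / 0.02013 = 0.08671 mol/L

0.08671 M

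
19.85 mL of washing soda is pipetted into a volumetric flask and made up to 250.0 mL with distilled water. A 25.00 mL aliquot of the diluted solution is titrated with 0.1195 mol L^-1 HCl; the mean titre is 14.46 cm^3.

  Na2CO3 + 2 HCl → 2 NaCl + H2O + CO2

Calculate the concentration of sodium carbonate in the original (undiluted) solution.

n(HCl) = 0.01446 × 0.1195 = 1.728 × 10^-3 mol
From the 1:2 ratio, n(Na2CO3) in the aliquot = 1/2 × 1.728 × 10^-3 = 8.640 × 10^-4 mol
[Na2CO3]_dilute = 8.640 × 10^-4 / 0.02500 = 0.03456 mol/L
Dilution factor = 250.0 / 19.85 = 12.59
[Na2CO3]_stock = 0.03456 × 12.59 = 0.4353 mol/L

0.4353 mol/L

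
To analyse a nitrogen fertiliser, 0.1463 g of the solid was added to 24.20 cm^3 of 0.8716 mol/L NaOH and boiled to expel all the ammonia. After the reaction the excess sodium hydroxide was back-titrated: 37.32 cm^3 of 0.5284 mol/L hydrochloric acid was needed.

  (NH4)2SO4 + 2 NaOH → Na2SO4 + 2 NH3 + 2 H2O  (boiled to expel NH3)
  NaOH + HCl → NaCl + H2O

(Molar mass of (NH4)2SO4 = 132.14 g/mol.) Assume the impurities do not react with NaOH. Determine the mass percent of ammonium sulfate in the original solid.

62.00 %

n(NaOH) added = 0.02420 × 0.8716 = 0.02109 mol
n(HCl) used in back-titration = 0.03732 × 0.5284 = 0.01972 mol
n(NaOH) left over = 0.01972 mol (1:1 ratio)
n(NaOH) consumed by analyte = 0.02109 − 0.01972 = 1.373 × 10^-3 mol
From the 1:2 ratio, n((NH4)2SO4) = 1/2 × 1.373 × 10^-3 = 6.864 × 10^-4 mol
mass of (NH4)2SO4 = 6.864 × 10^-4 × 132.14 = 0.09070 g
% (NH4)2SO4 = 0.09070 / 0.1463 × 100 = 62.00 %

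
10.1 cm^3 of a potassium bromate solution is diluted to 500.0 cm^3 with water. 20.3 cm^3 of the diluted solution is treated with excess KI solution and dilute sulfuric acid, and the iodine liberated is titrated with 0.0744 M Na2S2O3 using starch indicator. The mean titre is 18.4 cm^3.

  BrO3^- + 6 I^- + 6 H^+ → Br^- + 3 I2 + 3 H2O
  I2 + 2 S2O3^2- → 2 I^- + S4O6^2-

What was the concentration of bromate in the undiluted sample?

0.556 M

n(S2O3^2-) = 0.0184 × 0.0744 = 1.37 × 10^-3 mol
n(I2) = n(S2O3^2-)/2 = 6.84 × 10^-4 mol
From the 1:3 ratio, n(BrO3^-) in the aliquot = 1/3 × 6.84 × 10^-4 = 2.28 × 10^-4 mol
[BrO3^-]_dilute = 2.28 × 10^-4 / 0.0203 = 0.0112 mol/L
[BrO3^-]_original = 0.0112 × 500.0/10.1 = 0.556 mol/L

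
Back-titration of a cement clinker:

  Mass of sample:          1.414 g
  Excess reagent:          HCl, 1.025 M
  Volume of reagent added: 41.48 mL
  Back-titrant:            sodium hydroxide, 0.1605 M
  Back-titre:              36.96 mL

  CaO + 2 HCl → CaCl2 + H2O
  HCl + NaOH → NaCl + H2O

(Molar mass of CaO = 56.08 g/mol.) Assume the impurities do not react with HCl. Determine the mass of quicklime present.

n(HCl) added = 0.04148 × 1.025 = 0.04252 mol
n(NaOH) used in back-titration = 0.03696 × 0.1605 = 5.932 × 10^-3 mol
n(HCl) left over = 5.932 × 10^-3 mol (1:1 ratio)
n(HCl) consumed by analyte = 0.04252 − 5.932 × 10^-3 = 0.03658 mol
From the 1:2 ratio, n(CaO) = 1/2 × 0.03658 = 0.01829 mol
mass of CaO = 0.01829 × 56.08 = 1.026 g

1.026 g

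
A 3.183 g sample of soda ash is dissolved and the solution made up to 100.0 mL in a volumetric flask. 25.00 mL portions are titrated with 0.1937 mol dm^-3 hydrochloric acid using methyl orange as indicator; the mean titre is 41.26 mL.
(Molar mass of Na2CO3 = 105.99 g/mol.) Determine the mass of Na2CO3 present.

1.694 g

Na2CO3 + 2 HCl → 2 NaCl + H2O + CO2
n(HCl) per titration = 0.04126 × 0.1937 = 7.992 × 10^-3 mol
From the 1:2 ratio, n(Na2CO3) in each aliquot = 1/2 × 7.992 × 10^-3 = 3.996 × 10^-3 mol
n(Na2CO3) in the whole flask = 3.996 × 10^-3 × 100.0/25.00 = 0.01598 mol
mass of Na2CO3 = 0.01598 × 105.99 = 1.694 g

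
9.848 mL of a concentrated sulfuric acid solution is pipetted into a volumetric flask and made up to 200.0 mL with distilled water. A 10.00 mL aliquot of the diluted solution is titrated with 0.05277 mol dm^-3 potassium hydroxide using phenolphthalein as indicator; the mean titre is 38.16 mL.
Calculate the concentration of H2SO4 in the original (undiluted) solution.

2.045 mol/L

H2SO4 + 2 KOH → K2SO4 + 2 H2O
n(KOH) = 0.03816 × 0.05277 = 2.014 × 10^-3 mol
From the 1:2 ratio, n(H2SO4) in the aliquot = 1/2 × 2.014 × 10^-3 = 1.007 × 10^-3 mol
[H2SO4]_dilute = 1.007 × 10^-3 / 0.01000 = 0.1007 mol/L
Dilution factor = 200.0 / 9.848 = 20.31
[H2SO4]_stock = 0.1007 × 20.31 = 2.045 mol/L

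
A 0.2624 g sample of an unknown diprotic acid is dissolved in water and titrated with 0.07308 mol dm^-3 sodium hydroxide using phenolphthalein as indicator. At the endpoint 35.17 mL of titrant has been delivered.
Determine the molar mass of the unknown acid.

204.2 g/mol

n(NaOH) = 0.03517 L × 0.07308 mol/L = 2.570 × 10^-3 mol
From the 1:2 ratio, n(H2A) = 1/2 × 2.570 × 10^-3 = 1.285 × 10^-3 mol
M = m / n = 0.2624 g / 1.285 × 10^-3 mol = 204.2 g/mol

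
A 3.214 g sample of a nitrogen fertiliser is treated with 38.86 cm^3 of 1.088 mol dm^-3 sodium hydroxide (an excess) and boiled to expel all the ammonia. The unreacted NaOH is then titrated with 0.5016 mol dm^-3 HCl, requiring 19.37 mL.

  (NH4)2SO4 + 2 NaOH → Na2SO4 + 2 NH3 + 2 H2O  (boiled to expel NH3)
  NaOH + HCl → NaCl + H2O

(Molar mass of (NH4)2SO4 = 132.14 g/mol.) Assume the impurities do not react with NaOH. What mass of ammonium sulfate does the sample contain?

2.151 g

n(NaOH) added = 0.03886 × 1.088 = 0.04228 mol
n(HCl) used in back-titration = 0.01937 × 0.5016 = 9.716 × 10^-3 mol
n(NaOH) left over = 9.716 × 10^-3 mol (1:1 ratio)
n(NaOH) consumed by analyte = 0.04228 − 9.716 × 10^-3 = 0.03256 mol
From the 1:2 ratio, n((NH4)2SO4) = 1/2 × 0.03256 = 0.01628 mol
mass of (NH4)2SO4 = 0.01628 × 132.14 = 2.151 g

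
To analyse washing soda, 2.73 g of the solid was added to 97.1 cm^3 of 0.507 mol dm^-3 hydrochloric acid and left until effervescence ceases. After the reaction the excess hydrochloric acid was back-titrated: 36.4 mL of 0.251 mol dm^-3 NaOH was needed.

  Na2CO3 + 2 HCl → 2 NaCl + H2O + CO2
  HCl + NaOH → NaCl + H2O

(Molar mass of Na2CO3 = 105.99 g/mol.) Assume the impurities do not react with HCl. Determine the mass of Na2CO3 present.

n(HCl) added = 0.0971 × 0.507 = 0.0492 mol
n(NaOH) used in back-titration = 0.0364 × 0.251 = 9.14 × 10^-3 mol
n(HCl) left over = 9.14 × 10^-3 mol (1:1 ratio)
n(HCl) consumed by analyte = 0.0492 − 9.14 × 10^-3 = 0.0401 mol
From the 1:2 ratio, n(Na2CO3) = 1/2 × 0.0401 = 0.0200 mol
mass of Na2CO3 = 0.0200 × 105.99 = 2.12 g

2.12 g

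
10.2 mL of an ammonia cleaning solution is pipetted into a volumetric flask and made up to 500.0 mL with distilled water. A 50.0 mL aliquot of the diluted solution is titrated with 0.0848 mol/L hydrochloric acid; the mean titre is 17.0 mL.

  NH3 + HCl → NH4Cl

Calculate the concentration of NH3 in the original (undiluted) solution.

n(HCl) = 0.0170 × 0.0848 = 1.44 × 10^-3 mol
n(NH3) in the aliquot = 1.44 × 10^-3 mol (1:1 ratio)
[NH3]_dilute = 1.44 × 10^-3 / 0.0500 = 0.0288 mol/L
Dilution factor = 500.0 / 10.2 = 49.02
[NH3]_stock = 0.0288 × 49.02 = 1.41 mol/L

1.41 mol/L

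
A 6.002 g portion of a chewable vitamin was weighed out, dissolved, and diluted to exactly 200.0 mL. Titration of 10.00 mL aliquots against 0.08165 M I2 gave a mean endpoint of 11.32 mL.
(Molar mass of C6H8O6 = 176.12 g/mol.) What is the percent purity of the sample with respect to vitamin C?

54.24 %

C6H8O6 + I2 → C6H6O6 + 2 HI
n(I2) per titration = 0.01132 × 0.08165 = 9.243 × 10^-4 mol
n(C6H8O6) in each aliquot = 9.243 × 10^-4 mol (1:1 ratio)
n(C6H8O6) in the whole flask = 9.243 × 10^-4 × 200.0/10.00 = 0.01849 mol
mass of C6H8O6 = 0.01849 × 176.12 = 3.256 g
% C6H8O6 = 3.256 / 6.002 × 100 = 54.24 %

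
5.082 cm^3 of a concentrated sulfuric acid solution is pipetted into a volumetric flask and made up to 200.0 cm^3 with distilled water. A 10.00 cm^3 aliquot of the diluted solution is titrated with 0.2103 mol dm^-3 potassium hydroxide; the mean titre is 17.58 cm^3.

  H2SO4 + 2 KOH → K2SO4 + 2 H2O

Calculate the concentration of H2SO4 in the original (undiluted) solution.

n(KOH) = 0.01758 × 0.2103 = 3.697 × 10^-3 mol
From the 1:2 ratio, n(H2SO4) in the aliquot = 1/2 × 3.697 × 10^-3 = 1.849 × 10^-3 mol
[H2SO4]_dilute = 1.849 × 10^-3 / 0.01000 = 0.1849 mol/L
Dilution factor = 200.0 / 5.082 = 39.35
[H2SO4]_stock = 0.1849 × 39.35 = 7.275 mol/L

7.275 mol/L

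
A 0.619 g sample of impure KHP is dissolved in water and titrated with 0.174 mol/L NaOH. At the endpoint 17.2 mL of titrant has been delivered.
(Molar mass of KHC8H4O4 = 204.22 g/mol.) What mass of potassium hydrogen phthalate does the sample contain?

0.611 g

KHC8H4O4 + NaOH → KNaC8H4O4 + H2O
n(NaOH) = 0.0172 L × 0.174 mol/L = 2.99 × 10^-3 mol
n(KHC8H4O4) = 2.99 × 10^-3 mol (1:1 ratio)
mass of KHC8H4O4 = 2.99 × 10^-3 × 204.22 g/mol = 0.611 g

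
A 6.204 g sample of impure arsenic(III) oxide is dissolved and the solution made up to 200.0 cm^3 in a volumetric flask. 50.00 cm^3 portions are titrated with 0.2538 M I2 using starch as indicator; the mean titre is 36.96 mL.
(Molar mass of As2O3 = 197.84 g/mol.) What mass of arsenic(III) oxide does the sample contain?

As2O3 + 2 I2 + 2 H2O → As2O5 + 4 HI
n(I2) per titration = 0.03696 × 0.2538 = 9.380 × 10^-3 mol
From the 1:2 ratio, n(As2O3) in each aliquot = 1/2 × 9.380 × 10^-3 = 4.690 × 10^-3 mol
n(As2O3) in the whole flask = 4.690 × 10^-3 × 200.0/50.00 = 0.01876 mol
mass of As2O3 = 0.01876 × 197.84 = 3.712 g

3.712 g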